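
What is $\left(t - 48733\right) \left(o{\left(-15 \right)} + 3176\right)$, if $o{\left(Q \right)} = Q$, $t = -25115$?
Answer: $-233433528$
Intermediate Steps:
$\left(t - 48733\right) \left(o{\left(-15 \right)} + 3176\right) = \left(-25115 - 48733\right) \left(-15 + 3176\right) = \left(-73848\right) 3161 = -233433528$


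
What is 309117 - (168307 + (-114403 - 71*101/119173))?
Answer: 30414506020/119173 ≈ 2.5521e+5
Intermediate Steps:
309117 - (168307 + (-114403 - 71*101/119173)) = 309117 - (168307 + (-114403 - 7171/119173)) = 309117 - (168307 - 13633755890/119173) = 309117 - 1*6423894221/119173 = 309117 - 6423894221/119173 = 30414506020/119173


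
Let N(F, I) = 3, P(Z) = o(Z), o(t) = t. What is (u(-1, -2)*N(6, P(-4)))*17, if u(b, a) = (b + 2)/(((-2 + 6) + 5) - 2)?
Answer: 51/7 ≈ 7.2857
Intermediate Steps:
P(Z) = Z
u(b, a) = 2/7 + b/7 (u(b, a) = (2 + b)/((4 + 5) - 2) = (2 + b)/(9 - 2) = (2 + b)/7 = (2 + b)*(⅐) = 2/7 + b/7)
(u(-1, -2)*N(6, P(-4)))*17 = ((2/7 + (⅐)*(-1))*3)*17 = ((2/7 - ⅐)*3)*17 = ((⅐)*3)*17 = (3/7)*17 = 51/7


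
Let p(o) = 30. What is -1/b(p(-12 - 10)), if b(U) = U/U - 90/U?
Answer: 1/2 ≈ 0.50000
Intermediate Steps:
b(U) = 1 - 90/U
-1/b(p(-12 - 10)) = -1/((-90 + 30)/30) = -1/((1/30)*(-60)) = -1/(-2) = -1*(-1/2) = 1/2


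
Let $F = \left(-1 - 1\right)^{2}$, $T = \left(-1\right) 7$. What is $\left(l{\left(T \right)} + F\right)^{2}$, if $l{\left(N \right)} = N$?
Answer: $9$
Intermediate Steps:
$T = -7$
$F = 4$ ($F = \left(-2\right)^{2} = 4$)
$\left(l{\left(T \right)} + F\right)^{2} = \left(-7 + 4\right)^{2} = \left(-3\right)^{2} = 9$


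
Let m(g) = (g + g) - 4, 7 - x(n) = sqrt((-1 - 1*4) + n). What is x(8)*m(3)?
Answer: 14 - 2*sqrt(3) ≈ 10.536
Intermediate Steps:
x(n) = 7 - sqrt(-5 + n) (x(n) = 7 - sqrt((-1 - 1*4) + n) = 7 - sqrt((-1 - 4) + n) = 7 - sqrt(-5 + n))
m(g) = -4 + 2*g (m(g) = 2*g - 4 = -4 + 2*g)
x(8)*m(3) = (7 - sqrt(-5 + 8))*(-4 + 2*3) = (7 - sqrt(3))*(-4 + 6) = (7 - sqrt(3))*2 = 14 - 2*sqrt(3)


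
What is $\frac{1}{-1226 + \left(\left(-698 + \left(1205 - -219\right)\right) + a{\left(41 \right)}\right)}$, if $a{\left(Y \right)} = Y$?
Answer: $- \frac{1}{459} \approx -0.0021787$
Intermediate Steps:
$\frac{1}{-1226 + \left(\left(-698 + \left(1205 - -219\right)\right) + a{\left(41 \right)}\right)} = \frac{1}{-1226 + \left(\left(-698 + \left(1205 - -219\right)\right) + 41\right)} = \frac{1}{-1226 + \left(\left(-698 + \left(1205 + 219\right)\right) + 41\right)} = \frac{1}{-1226 + \left(\left(-698 + 1424\right) + 41\right)} = \frac{1}{-1226 + \left(726 + 41\right)} = \frac{1}{-1226 + 767} = \frac{1}{-459} = - \frac{1}{459}$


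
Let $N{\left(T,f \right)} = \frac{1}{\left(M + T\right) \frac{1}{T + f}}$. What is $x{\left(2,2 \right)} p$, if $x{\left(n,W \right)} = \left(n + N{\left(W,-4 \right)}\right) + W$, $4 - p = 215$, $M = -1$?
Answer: $-422$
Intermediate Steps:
$p = -211$ ($p = 4 - 215 = -211$)
$N{\left(T,f \right)} = \frac{T + f}{-1 + T}$ ($N{\left(T,f \right)} = \frac{1}{\left(-1 + T\right) \frac{1}{T + f}} = \frac{1}{\frac{1}{T + f} \left(-1 + T\right)} = \frac{T + f}{-1 + T}$)
$x{\left(n,W \right)} = W + n + \frac{-4 + W}{-1 + W}$ ($x{\left(n,W \right)} = \left(n + \frac{W - 4}{-1 + W}\right) + W = \left(n + \frac{-4 + W}{-1 + W}\right) + W = W + n + \frac{-4 + W}{-1 + W}$)
$x{\left(2,2 \right)} p = \frac{-4 + 2 + \left(-1 + 2\right) \left(2 + 2\right)}{-1 + 2} \left(-211\right) = \frac{-4 + 2 + 1 \cdot 4}{1} \left(-211\right) = 1 \left(-4 + 2 + 4\right) \left(-211\right) = 1 \cdot 2 \left(-211\right) = 2 \left(-211\right) = -422$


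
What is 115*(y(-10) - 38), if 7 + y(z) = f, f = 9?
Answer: -4140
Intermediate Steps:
y(z) = 2 (y(z) = -7 + 9 = 2)
115*(y(-10) - 38) = 115*(2 - 38) = 115*(-36) = -4140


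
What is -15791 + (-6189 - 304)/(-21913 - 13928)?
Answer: -565958738/35841 ≈ -15791.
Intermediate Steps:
-15791 + (-6189 - 304)/(-21913 - 13928) = -15791 - 6493/(-35841) = -15791 - 6493*(-1/35841) = -15791 + 6493/35841 = -565958738/35841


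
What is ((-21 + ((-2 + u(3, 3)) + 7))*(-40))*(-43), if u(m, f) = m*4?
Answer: -6880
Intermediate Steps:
u(m, f) = 4*m
((-21 + ((-2 + u(3, 3)) + 7))*(-40))*(-43) = ((-21 + ((-2 + 4*3) + 7))*(-40))*(-43) = ((-21 + ((-2 + 12) + 7))*(-40))*(-43) = ((-21 + (10 + 7))*(-40))*(-43) = ((-21 + 17)*(-40))*(-43) = -4*(-40)*(-43) = 160*(-43) = -6880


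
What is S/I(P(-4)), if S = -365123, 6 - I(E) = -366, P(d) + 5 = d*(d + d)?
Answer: -365123/372 ≈ -981.51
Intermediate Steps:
P(d) = -5 + 2*d² (P(d) = -5 + d*(d + d) = -5 + d*(2*d) = -5 + 2*d²)
I(E) = 372 (I(E) = 6 - 1*(-366) = 6 + 366 = 372)
S/I(P(-4)) = -365123/372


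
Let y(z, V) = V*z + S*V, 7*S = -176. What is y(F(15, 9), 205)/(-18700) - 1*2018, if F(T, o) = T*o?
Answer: -52862769/26180 ≈ -2019.2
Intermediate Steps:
S = -176/7 (S = (1/7)*(-176) = -176/7 ≈ -25.143)
y(z, V) = -176*V/7 + V*z (y(z, V) = V*z - 176*V/7 = -176*V/7 + V*z)
y(F(15, 9), 205)/(-18700) - 1*2018 = ((1/7)*205*(-176 + 7*(15*9)))/(-18700) - 1*2018 = ((1/7)*205*(-176 + 7*135))*(-1/18700) - 2018 = ((1/7)*205*(-176 + 945))*(-1/18700) - 2018 = ((1/7)*205*769)*(-1/18700) - 2018 = (157645/7)*(-1/18700) - 2018 = -31529/26180 - 2018 = -52862769/26180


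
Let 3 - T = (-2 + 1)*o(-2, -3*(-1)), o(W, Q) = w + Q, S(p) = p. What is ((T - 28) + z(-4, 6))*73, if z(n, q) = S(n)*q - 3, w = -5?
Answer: -3942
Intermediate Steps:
o(W, Q) = -5 + Q
z(n, q) = -3 + n*q (z(n, q) = n*q - 3 = -3 + n*q)
T = 1 (T = 3 - (-2 + 1)*(-5 - 3*(-1)) = 3 - (-1)*(-5 + 3) = 3 - (-1)*(-2) = 3 - 1*2 = 3 - 2 = 1)
((T - 28) + z(-4, 6))*73 = ((1 - 28) + (-3 - 4*6))*73 = (-27 + (-3 - 24))*73 = (-27 - 27)*73 = -54*73 = -3942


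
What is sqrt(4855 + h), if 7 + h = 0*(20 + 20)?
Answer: 4*sqrt(303) ≈ 69.628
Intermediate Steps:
h = -7 (h = -7 + 0*(20 + 20) = -7 + 0*40 = -7 + 0 = -7)
sqrt(4855 + h) = sqrt(4855 - 7) = sqrt(4848) = 4*sqrt(303)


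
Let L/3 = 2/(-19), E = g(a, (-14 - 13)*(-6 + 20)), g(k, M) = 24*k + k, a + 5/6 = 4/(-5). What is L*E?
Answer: 245/19 ≈ 12.895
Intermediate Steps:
a = -49/30 (a = -⅚ + 4/(-5) = -⅚ + 4*(-⅕) = -⅚ - ⅘ = -49/30 ≈ -1.6333)
g(k, M) = 25*k
E = -245/6 (E = 25*(-49/30) = -245/6 ≈ -40.833)
L = -6/19 (L = 3*(2/(-19)) = 3*(2*(-1/19)) = 3*(-2/19) = -6/19 ≈ -0.31579)
L*E = -6/19*(-245/6) = 245/19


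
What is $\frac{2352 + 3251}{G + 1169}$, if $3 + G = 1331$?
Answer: $\frac{5603}{2497} \approx 2.2439$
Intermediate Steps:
$G = 1328$ ($G = -3 + 1331 = 1328$)
$\frac{2352 + 3251}{G + 1169} = \frac{2352 + 3251}{1328 + 1169} = \frac{5603}{2497}$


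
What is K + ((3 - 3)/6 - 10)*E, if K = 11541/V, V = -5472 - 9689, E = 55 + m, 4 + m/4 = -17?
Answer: 4385149/15161 ≈ 289.24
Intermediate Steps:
m = -84 (m = -16 + 4*(-17) = -16 - 68 = -84)
E = -29 (E = 55 - 84 = -29)
V = -15161
K = -11541/15161 (K = 11541/(-15161) = 11541*(-1/15161) = -11541/15161 ≈ -0.76123)
K + ((3 - 3)/6 - 10)*E = -11541/15161 + ((3 - 3)/6 - 10)*(-29) = -11541/15161 + (0*(1/6) - 10)*(-29) = -11541/15161 + (0 - 10)*(-29) = -11541/15161 - 10*(-29) = -11541/15161 + 290 = 4385149/15161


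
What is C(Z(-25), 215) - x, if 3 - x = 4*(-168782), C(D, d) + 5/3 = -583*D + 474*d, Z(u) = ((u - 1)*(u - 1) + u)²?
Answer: -742947617/3 ≈ -2.4765e+8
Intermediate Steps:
Z(u) = (u + (-1 + u)²)² (Z(u) = ((-1 + u)*(-1 + u) + u)² = ((-1 + u)² + u)² = (u + (-1 + u)²)²)
C(D, d) = -5/3 - 583*D + 474*d (C(D, d) = -5/3 + (-583*D + 474*d) = -5/3 - 583*D + 474*d)
x = 675131 (x = 3 - 4*(-168782) = 3 - 1*(-675128) = 3 + 675128 = 675131)
C(Z(-25), 215) - x = (-5/3 - 583*(-25 + (-1 - 25)²)² + 474*215) - 1*675131 = (-5/3 - 583*(-25 + (-26)²)² + 101910) - 675131 = (-5/3 - 583*(-25 + 676)² + 101910) - 675131 = (-5/3 - 583*651² + 101910) - 675131 = (-5/3 - 583*423801 + 101910) - 675131 = (-5/3 - 247075983 + 101910) - 675131 = -740922224/3 - 675131 = -742947617/3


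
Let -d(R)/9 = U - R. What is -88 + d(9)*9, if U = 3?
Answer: 398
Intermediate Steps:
d(R) = -27 + 9*R (d(R) = -9*(3 - R) = -27 + 9*R)
-88 + d(9)*9 = -88 + (-27 + 9*9)*9 = -88 + (-27 + 81)*9 = -88 + 54*9 = -88 + 486 = 398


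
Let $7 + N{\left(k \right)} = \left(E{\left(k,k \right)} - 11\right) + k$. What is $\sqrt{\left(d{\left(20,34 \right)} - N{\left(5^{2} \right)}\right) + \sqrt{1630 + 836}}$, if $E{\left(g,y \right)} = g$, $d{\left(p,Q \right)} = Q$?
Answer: $\sqrt{2 + 3 \sqrt{274}} \approx 7.1874$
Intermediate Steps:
$N{\left(k \right)} = -18 + 2 k$ ($N{\left(k \right)} = -7 + \left(\left(k - 11\right) + k\right) = -7 + \left(\left(-11 + k\right) + k\right) = -7 + \left(-11 + 2 k\right) = -18 + 2 k$)
$\sqrt{\left(d{\left(20,34 \right)} - N{\left(5^{2} \right)}\right) + \sqrt{1630 + 836}} = \sqrt{\left(34 - \left(-18 + 2 \cdot 5^{2}\right)\right) + \sqrt{1630 + 836}} = \sqrt{\left(34 - \left(-18 + 2 \cdot 25\right)\right) + \sqrt{2466}} = \sqrt{\left(34 - \left(-18 + 50\right)\right) + 3 \sqrt{274}} = \sqrt{\left(34 - 32\right) + 3 \sqrt{274}} = \sqrt{2 + 3 \sqrt{274}}$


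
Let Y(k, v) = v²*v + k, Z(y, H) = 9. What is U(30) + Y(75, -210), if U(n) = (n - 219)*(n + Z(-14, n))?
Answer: -9268296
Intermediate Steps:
Y(k, v) = k + v³ (Y(k, v) = v³ + k = k + v³)
U(n) = (-219 + n)*(9 + n) (U(n) = (n - 219)*(n + 9) = (-219 + n)*(9 + n))
U(30) + Y(75, -210) = (-1971 + 30² - 210*30) + (75 + (-210)³) = (-1971 + 900 - 6300) + (75 - 9261000) = -7371 - 9260925 = -9268296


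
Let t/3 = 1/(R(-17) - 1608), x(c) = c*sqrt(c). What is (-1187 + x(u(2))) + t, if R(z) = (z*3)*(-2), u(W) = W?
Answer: -595875/502 + 2*sqrt(2) ≈ -1184.2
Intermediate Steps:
R(z) = -6*z (R(z) = (3*z)*(-2) = -6*z)
x(c) = c**(3/2)
t = -1/502 (t = 3/(-6*(-17) - 1608) = 3/(102 - 1608) = 3/(-1506) = 3*(-1/1506) = -1/502 ≈ -0.0019920)
(-1187 + x(u(2))) + t = (-1187 + 2**(3/2)) - 1/502 = (-1187 + 2*sqrt(2)) - 1/502 = -595875/502 + 2*sqrt(2)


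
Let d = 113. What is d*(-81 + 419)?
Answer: 38194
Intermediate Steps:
d*(-81 + 419) = 113*(-81 + 419) = 113*338 = 38194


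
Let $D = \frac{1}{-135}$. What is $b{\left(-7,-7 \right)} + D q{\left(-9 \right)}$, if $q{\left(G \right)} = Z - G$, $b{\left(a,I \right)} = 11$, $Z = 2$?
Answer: $\frac{1474}{135} \approx 10.919$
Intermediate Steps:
$q{\left(G \right)} = 2 - G$
$D = - \frac{1}{135} \approx -0.0074074$
$b{\left(-7,-7 \right)} + D q{\left(-9 \right)} = 11 - \frac{2 - -9}{135} = 11 - \frac{2 + 9}{135} = 11 - \frac{11}{135} = \frac{1474}{135}$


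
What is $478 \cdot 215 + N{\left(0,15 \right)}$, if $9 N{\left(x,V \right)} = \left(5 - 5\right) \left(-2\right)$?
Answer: $102770$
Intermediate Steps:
$N{\left(x,V \right)} = 0$ ($N{\left(x,V \right)} = \frac{\left(5 - 5\right) \left(-2\right)}{9} = \frac{0 \left(-2\right)}{9} = \frac{1}{9} \cdot 0 = 0$)
$478 \cdot 215 + N{\left(0,15 \right)} = 478 \cdot 215 + 0 = 102770 + 0 = 102770$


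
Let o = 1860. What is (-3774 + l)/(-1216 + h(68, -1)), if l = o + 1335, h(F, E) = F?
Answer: 579/1148 ≈ 0.50436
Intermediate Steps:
l = 3195 (l = 1860 + 1335 = 3195)
(-3774 + l)/(-1216 + h(68, -1)) = (-3774 + 3195)/(-1216 + 68) = -579/(-1148) = -579*(-1/1148) = 579/1148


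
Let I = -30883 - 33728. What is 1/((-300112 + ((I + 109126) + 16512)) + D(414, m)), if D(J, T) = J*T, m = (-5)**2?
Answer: -1/228735 ≈ -4.3719e-6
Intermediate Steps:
I = -64611
m = 25
1/((-300112 + ((I + 109126) + 16512)) + D(414, m)) = 1/((-300112 + ((-64611 + 109126) + 16512)) + 414*25) = 1/((-300112 + (44515 + 16512)) + 10350) = 1/((-300112 + 61027) + 10350) = 1/(-239085 + 10350) = 1/(-228735) = -1/228735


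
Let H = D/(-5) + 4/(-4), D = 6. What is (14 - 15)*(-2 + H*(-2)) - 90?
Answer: -462/5 ≈ -92.400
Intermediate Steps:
H = -11/5 (H = 6/(-5) + 4/(-4) = 6*(-1/5) + 4*(-1/4) = -6/5 - 1 = -11/5 ≈ -2.2000)
(14 - 15)*(-2 + H*(-2)) - 90 = (14 - 15)*(-2 - 11/5*(-2)) - 90 = -(-2 + 22/5) - 90 = -1*12/5 - 90 = -12/5 - 90 = -462/5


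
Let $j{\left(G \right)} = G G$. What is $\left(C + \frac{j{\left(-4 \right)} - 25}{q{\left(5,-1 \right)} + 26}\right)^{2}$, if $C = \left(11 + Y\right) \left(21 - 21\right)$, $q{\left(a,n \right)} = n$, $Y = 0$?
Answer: $\frac{81}{625} \approx 0.1296$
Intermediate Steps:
$j{\left(G \right)} = G^{2}$
$C = 0$ ($C = \left(11 + 0\right) \left(21 - 21\right) = 11 \cdot 0 = 0$)
$\left(C + \frac{j{\left(-4 \right)} - 25}{q{\left(5,-1 \right)} + 26}\right)^{2} = \left(0 + \frac{\left(-4\right)^{2} - 25}{-1 + 26}\right)^{2} = \left(0 + \frac{16 - 25}{25}\right)^{2} = \left(0 - \frac{9}{25}\right)^{2} = \left(- \frac{9}{25}\right)^{2} = \frac{81}{625}$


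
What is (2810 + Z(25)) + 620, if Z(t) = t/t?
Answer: 3431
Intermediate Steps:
Z(t) = 1
(2810 + Z(25)) + 620 = (2810 + 1) + 620 = 2811 + 620 = 3431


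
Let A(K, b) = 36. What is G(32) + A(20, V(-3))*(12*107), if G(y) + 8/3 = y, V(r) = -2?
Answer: 138760/3 ≈ 46253.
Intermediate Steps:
G(y) = -8/3 + y
G(32) + A(20, V(-3))*(12*107) = (-8/3 + 32) + 36*(12*107) = 88/3 + 36*1284 = 88/3 + 46224 = 138760/3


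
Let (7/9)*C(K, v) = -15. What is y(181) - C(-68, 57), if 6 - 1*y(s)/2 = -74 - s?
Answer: 3789/7 ≈ 541.29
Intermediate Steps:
C(K, v) = -135/7 (C(K, v) = (9/7)*(-15) = -135/7)
y(s) = 160 + 2*s (y(s) = 12 - 2*(-74 - s) = 12 + (148 + 2*s) = 160 + 2*s)
y(181) - C(-68, 57) = (160 + 2*181) - 1*(-135/7) = (160 + 362) + 135/7 = 522 + 135/7 = 3789/7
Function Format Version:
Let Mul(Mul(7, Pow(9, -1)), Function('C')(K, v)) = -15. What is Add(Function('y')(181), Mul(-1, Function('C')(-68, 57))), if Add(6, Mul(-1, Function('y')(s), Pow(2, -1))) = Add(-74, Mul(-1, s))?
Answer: Rational(3789, 7) ≈ 541.29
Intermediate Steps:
Function('C')(K, v) = Rational(-135, 7) (Function('C')(K, v) = Mul(Rational(9, 7), -15) = Rational(-135, 7))
Function('y')(s) = Add(160, Mul(2, s)) (Function('y')(s) = Add(12, Mul(-2, Add(-74, Mul(-1, s)))) = Add(12, Add(148, Mul(2, s))) = Add(160, Mul(2, s)))
Add(Function('y')(181), Mul(-1, Function('C')(-68, 57))) = Add(Add(160, Mul(2, 181)), Mul(-1, Rational(-135, 7))) = Add(Add(160, 362), Rational(135, 7)) = Add(522, Rational(135, 7)) = Rational(3789, 7)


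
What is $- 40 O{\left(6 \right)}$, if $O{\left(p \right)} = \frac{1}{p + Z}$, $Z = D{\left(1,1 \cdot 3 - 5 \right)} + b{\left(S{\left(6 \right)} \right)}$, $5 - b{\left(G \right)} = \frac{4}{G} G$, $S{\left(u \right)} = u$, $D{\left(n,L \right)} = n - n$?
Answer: $- \frac{40}{7} \approx -5.7143$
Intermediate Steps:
$D{\left(n,L \right)} = 0$
$b{\left(G \right)} = 1$ ($b{\left(G \right)} = 5 - \frac{4}{G} G = 5 - 4 = 1$)
$Z = 1$ ($Z = 0 + 1 = 1$)
$O{\left(p \right)} = \frac{1}{1 + p}$ ($O{\left(p \right)} = \frac{1}{p + 1} = \frac{1}{1 + p}$)
$- 40 O{\left(6 \right)} = - \frac{40}{1 + 6} = - \frac{40}{7}$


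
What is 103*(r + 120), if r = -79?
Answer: 4223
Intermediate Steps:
103*(r + 120) = 103*(-79 + 120) = 103*41 = 4223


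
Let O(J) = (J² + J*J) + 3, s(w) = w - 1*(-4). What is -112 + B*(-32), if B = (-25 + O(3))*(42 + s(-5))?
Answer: 5136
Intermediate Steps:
s(w) = 4 + w (s(w) = w + 4 = 4 + w)
O(J) = 3 + 2*J² (O(J) = (J² + J²) + 3 = 2*J² + 3 = 3 + 2*J²)
B = -164 (B = (-25 + (3 + 2*3²))*(42 + (4 - 5)) = (-25 + (3 + 2*9))*(42 - 1) = (-25 + (3 + 18))*41 = (-25 + 21)*41 = -4*41 = -164)
-112 + B*(-32) = -112 - 164*(-32) = -112 + 5248 = 5136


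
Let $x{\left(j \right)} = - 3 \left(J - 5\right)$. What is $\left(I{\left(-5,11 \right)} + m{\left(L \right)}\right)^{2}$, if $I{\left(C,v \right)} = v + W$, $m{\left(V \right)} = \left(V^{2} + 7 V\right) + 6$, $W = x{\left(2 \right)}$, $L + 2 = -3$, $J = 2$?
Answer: $256$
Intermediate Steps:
$L = -5$ ($L = -2 - 3 = -5$)
$x{\left(j \right)} = 9$ ($x{\left(j \right)} = - 3 \left(2 - 5\right) = \left(-3\right) \left(-3\right) = 9$)
$W = 9$
$m{\left(V \right)} = 6 + V^{2} + 7 V$
$I{\left(C,v \right)} = 9 + v$ ($I{\left(C,v \right)} = v + 9 = 9 + v$)
$\left(I{\left(-5,11 \right)} + m{\left(L \right)}\right)^{2} = \left(\left(9 + 11\right) + \left(6 + \left(-5\right)^{2} + 7 \left(-5\right)\right)\right)^{2} = \left(20 + \left(6 + 25 - 35\right)\right)^{2} = \left(20 - 4\right)^{2} = 16^{2} = 256$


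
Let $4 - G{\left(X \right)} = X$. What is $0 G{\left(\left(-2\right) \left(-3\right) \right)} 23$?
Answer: $0$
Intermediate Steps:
$G{\left(X \right)} = 4 - X$
$0 G{\left(\left(-2\right) \left(-3\right) \right)} 23 = 0 \left(4 - \left(-2\right) \left(-3\right)\right) 23 = 0 \left(4 - 6\right) 23 = 0 \left(-2\right) 23 = 0 \cdot 23 = 0$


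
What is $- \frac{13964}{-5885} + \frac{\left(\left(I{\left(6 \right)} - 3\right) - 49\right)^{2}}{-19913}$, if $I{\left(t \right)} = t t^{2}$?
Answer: $\frac{119782172}{117188005} \approx 1.0221$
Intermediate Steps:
$I{\left(t \right)} = t^{3}$
$- \frac{13964}{-5885} + \frac{\left(\left(I{\left(6 \right)} - 3\right) - 49\right)^{2}}{-19913} = - \frac{13964}{-5885} + \frac{\left(\left(6^{3} - 3\right) - 49\right)^{2}}{-19913} = \left(-13964\right) \left(- \frac{1}{5885}\right) + \left(\left(216 - 3\right) - 49\right)^{2} \left(- \frac{1}{19913}\right) = \frac{13964}{5885} + \left(213 - 49\right)^{2} \left(- \frac{1}{19913}\right) = \frac{13964}{5885} + 164^{2} \left(- \frac{1}{19913}\right) = \frac{13964}{5885} + 26896 \left(- \frac{1}{19913}\right) = \frac{13964}{5885} - \frac{26896}{19913} = \frac{119782172}{117188005}$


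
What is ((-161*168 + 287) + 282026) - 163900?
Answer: 91365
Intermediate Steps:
((-161*168 + 287) + 282026) - 163900 = ((-27048 + 287) + 282026) - 163900 = (-26761 + 282026) - 163900 = 255265 - 163900 = 91365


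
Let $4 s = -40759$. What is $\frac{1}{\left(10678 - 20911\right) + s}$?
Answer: $- \frac{4}{81691} \approx -4.8965 \cdot 10^{-5}$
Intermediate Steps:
$s = - \frac{40759}{4}$ ($s = \frac{1}{4} \left(-40759\right) = - \frac{40759}{4} \approx -10190.0$)
$\frac{1}{\left(10678 - 20911\right) + s} = \frac{1}{\left(10678 - 20911\right) - \frac{40759}{4}} = \frac{1}{-10233 - \frac{40759}{4}} = \frac{1}{- \frac{81691}{4}} = - \frac{4}{81691}$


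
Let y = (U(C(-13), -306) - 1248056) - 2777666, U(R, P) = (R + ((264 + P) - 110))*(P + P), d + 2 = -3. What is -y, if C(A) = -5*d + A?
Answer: 3940042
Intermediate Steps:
d = -5 (d = -2 - 3 = -5)
C(A) = 25 + A (C(A) = -5*(-5) + A = 25 + A)
U(R, P) = 2*P*(154 + P + R) (U(R, P) = (R + (154 + P))*(2*P) = (154 + P + R)*(2*P) = 2*P*(154 + P + R))
y = -3940042 (y = (2*(-306)*(154 - 306 + (25 - 13)) - 1248056) - 2777666 = (2*(-306)*(154 - 306 + 12) - 1248056) - 2777666 = (2*(-306)*(-140) - 1248056) - 2777666 = (85680 - 1248056) - 2777666 = -1162376 - 2777666 = -3940042)
-y = -1*(-3940042) = 3940042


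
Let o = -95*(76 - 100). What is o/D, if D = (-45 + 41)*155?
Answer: -114/31 ≈ -3.6774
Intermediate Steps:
D = -620 (D = -4*155 = -620)
o = 2280 (o = -95*(-24) = 2280)
o/D = 2280/(-620) = 2280*(-1/620) = -114/31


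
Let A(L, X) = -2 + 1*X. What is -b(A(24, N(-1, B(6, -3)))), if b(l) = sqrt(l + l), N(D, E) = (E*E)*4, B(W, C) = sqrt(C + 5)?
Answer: -2*sqrt(3) ≈ -3.4641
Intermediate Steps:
B(W, C) = sqrt(5 + C)
N(D, E) = 4*E**2 (N(D, E) = E**2*4 = 4*E**2)
A(L, X) = -2 + X
b(l) = sqrt(2)*sqrt(l) (b(l) = sqrt(2*l) = sqrt(2)*sqrt(l))
-b(A(24, N(-1, B(6, -3)))) = -sqrt(2)*sqrt(-2 + 4*(sqrt(5 - 3))**2) = -sqrt(2)*sqrt(-2 + 4*(sqrt(2))**2) = -sqrt(2)*sqrt(-2 + 4*2) = -sqrt(2)*sqrt(-2 + 8) = -sqrt(2)*sqrt(6) = -2*sqrt(3)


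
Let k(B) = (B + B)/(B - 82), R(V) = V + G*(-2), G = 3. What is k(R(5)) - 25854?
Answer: -2145880/83 ≈ -25854.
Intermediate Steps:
R(V) = -6 + V (R(V) = V + 3*(-2) = V - 6 = -6 + V)
k(B) = 2*B/(-82 + B) (k(B) = (2*B)/(-82 + B) = 2*B/(-82 + B))
k(R(5)) - 25854 = 2*(-6 + 5)/(-82 + (-6 + 5)) - 25854 = 2*(-1)/(-82 - 1) - 25854 = 2*(-1)/(-83) - 25854 = 2*(-1)*(-1/83) - 25854 = 2/83 - 25854 = -2145880/83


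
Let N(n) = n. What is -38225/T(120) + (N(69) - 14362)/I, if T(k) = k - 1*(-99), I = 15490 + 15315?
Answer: -1180651292/6746295 ≈ -175.01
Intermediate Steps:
I = 30805
T(k) = 99 + k (T(k) = k + 99 = 99 + k)
-38225/T(120) + (N(69) - 14362)/I = -38225/(99 + 120) + (69 - 14362)/30805 = -38225/219 - 14293*1/30805 = -38225*1/219 - 14293/30805 = -38225/219 - 14293/30805 = -1180651292/6746295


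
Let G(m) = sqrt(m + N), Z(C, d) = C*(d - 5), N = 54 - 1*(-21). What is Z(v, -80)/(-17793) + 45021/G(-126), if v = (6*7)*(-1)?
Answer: -1190/5931 - 15007*I*sqrt(51)/17 ≈ -0.20064 - 6304.2*I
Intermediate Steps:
v = -42 (v = 42*(-1) = -42)
N = 75 (N = 54 + 21 = 75)
Z(C, d) = C*(-5 + d)
G(m) = sqrt(75 + m) (G(m) = sqrt(m + 75) = sqrt(75 + m))
Z(v, -80)/(-17793) + 45021/G(-126) = -42*(-5 - 80)/(-17793) + 45021/(sqrt(75 - 126)) = -42*(-85)*(-1/17793) + 45021/(sqrt(-51)) = 3570*(-1/17793) + 45021/((I*sqrt(51))) = -1190/5931 + 45021*(-I*sqrt(51)/51) = -1190/5931 - 15007*I*sqrt(51)/17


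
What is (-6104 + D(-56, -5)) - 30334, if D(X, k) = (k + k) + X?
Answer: -36504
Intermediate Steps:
D(X, k) = X + 2*k (D(X, k) = 2*k + X = X + 2*k)
(-6104 + D(-56, -5)) - 30334 = (-6104 + (-56 + 2*(-5))) - 30334 = (-6104 + (-56 - 10)) - 30334 = (-6104 - 66) - 30334 = -6170 - 30334 = -36504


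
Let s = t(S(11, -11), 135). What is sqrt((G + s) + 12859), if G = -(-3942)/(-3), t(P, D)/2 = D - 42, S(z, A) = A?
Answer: sqrt(11731) ≈ 108.31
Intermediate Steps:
t(P, D) = -84 + 2*D (t(P, D) = 2*(D - 42) = 2*(-42 + D) = -84 + 2*D)
s = 186 (s = -84 + 2*135 = -84 + 270 = 186)
G = -1314 (G = -(-3942)*(-1)/3 = -438*3 = -1314)
sqrt((G + s) + 12859) = sqrt((-1314 + 186) + 12859) = sqrt(-1128 + 12859) = sqrt(11731)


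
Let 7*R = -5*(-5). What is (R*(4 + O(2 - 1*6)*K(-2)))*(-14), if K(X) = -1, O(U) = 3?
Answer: -50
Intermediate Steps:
R = 25/7 (R = (-5*(-5))/7 = (⅐)*25 = 25/7 ≈ 3.5714)
(R*(4 + O(2 - 1*6)*K(-2)))*(-14) = (25*(4 + 3*(-1))/7)*(-14) = (25*(4 - 3)/7)*(-14) = ((25/7)*1)*(-14) = (25/7)*(-14) = -50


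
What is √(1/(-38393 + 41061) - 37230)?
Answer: I*√66252869213/1334 ≈ 192.95*I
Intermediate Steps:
√(1/(-38393 + 41061) - 37230) = √(1/2668 - 37230) = √(-99329639/2668) = I*√66252869213/1334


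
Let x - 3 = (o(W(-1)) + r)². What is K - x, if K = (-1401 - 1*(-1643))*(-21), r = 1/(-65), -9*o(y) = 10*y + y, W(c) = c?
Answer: -1740712561/342225 ≈ -5086.5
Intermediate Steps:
o(y) = -11*y/9 (o(y) = -(10*y + y)/9 = -11*y/9)
r = -1/65 ≈ -0.015385
K = -5082 (K = (-1401 + 1643)*(-21) = 242*(-21) = -5082)
x = 1525111/342225 (x = 3 + (-11/9*(-1) - 1/65)² = 3 + (11/9 - 1/65)² = 3 + (706/585)² = 3 + 498436/342225 = 1525111/342225 ≈ 4.4565)
K - x = -5082 - 1*1525111/342225 = -5082 - 1525111/342225 = -1740712561/342225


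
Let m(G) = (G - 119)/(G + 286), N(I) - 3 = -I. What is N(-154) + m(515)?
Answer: 14017/89 ≈ 157.49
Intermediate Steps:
N(I) = 3 - I
m(G) = (-119 + G)/(286 + G)
N(-154) + m(515) = (3 - 1*(-154)) + (-119 + 515)/(286 + 515) = (3 + 154) + 396/801 = 157 + (1/801)*396 = 157 + 44/89 = 14017/89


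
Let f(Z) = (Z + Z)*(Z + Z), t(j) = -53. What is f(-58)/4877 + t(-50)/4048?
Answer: 54211407/19742096 ≈ 2.7460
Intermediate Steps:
f(Z) = 4*Z² (f(Z) = (2*Z)*(2*Z) = 4*Z²)
f(-58)/4877 + t(-50)/4048 = (4*(-58)²)/4877 - 53/4048 = (4*3364)*(1/4877) - 53*1/4048 = 13456*(1/4877) - 53/4048 = 13456/4877 - 53/4048 = 54211407/19742096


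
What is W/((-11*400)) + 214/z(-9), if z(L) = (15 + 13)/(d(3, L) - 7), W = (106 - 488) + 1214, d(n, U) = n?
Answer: -59214/1925 ≈ -30.761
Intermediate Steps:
W = 832 (W = -382 + 1214 = 832)
z(L) = -7 (z(L) = (15 + 13)/(3 - 7) = 28/(-4) = 28*(-¼) = -7)
W/((-11*400)) + 214/z(-9) = 832/((-11*400)) + 214/(-7) = 832/(-4400) + 214*(-⅐) = 832*(-1/4400) - 214/7 = -52/275 - 214/7 = -59214/1925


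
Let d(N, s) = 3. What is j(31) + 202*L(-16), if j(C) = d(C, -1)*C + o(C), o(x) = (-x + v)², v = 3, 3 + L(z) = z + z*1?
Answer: -6193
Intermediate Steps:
L(z) = -3 + 2*z (L(z) = -3 + (z + z*1) = -3 + (z + z) = -3 + 2*z)
o(x) = (3 - x)² (o(x) = (-x + 3)² = (3 - x)²)
j(C) = (-3 + C)² + 3*C (j(C) = 3*C + (-3 + C)² = (-3 + C)² + 3*C)
j(31) + 202*L(-16) = ((-3 + 31)² + 3*31) + 202*(-3 + 2*(-16)) = (28² + 93) + 202*(-3 - 32) = (784 + 93) + 202*(-35) = 877 - 7070 = -6193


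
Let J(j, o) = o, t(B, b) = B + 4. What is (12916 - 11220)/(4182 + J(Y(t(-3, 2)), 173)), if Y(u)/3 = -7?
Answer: 1696/4355 ≈ 0.38944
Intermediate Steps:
t(B, b) = 4 + B
Y(u) = -21 (Y(u) = 3*(-7) = -21)
(12916 - 11220)/(4182 + J(Y(t(-3, 2)), 173)) = (12916 - 11220)/(4182 + 173) = 1696/4355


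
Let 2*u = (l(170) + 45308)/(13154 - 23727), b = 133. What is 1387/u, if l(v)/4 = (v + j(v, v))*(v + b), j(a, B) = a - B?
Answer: -14664751/125674 ≈ -116.69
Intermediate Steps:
l(v) = 4*v*(133 + v) (l(v) = 4*((v + (v - v))*(v + 133)) = 4*((v + 0)*(133 + v)) = 4*(v*(133 + v)) = 4*v*(133 + v))
u = -125674/10573 (u = ((4*170*(133 + 170) + 45308)/(13154 - 23727))/2 = ((4*170*303 + 45308)/(-10573))/2 = ((206040 + 45308)*(-1/10573))/2 = (251348*(-1/10573))/2 = (½)*(-251348/10573) = -125674/10573 ≈ -11.886)
1387/u = 1387/(-125674/10573) = 1387*(-10573/125674) = -14664751/125674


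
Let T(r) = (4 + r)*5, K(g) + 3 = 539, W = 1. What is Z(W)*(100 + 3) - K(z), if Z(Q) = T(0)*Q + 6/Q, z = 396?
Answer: 2142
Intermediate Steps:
K(g) = 536 (K(g) = -3 + 539 = 536)
T(r) = 20 + 5*r
Z(Q) = 6/Q + 20*Q (Z(Q) = (20 + 5*0)*Q + 6/Q = (20 + 0)*Q + 6/Q = 20*Q + 6/Q = 6/Q + 20*Q)
Z(W)*(100 + 3) - K(z) = (6/1 + 20*1)*(100 + 3) - 1*536 = (6*1 + 20)*103 - 536 = (6 + 20)*103 - 536 = 26*103 - 536 = 2678 - 536 = 2142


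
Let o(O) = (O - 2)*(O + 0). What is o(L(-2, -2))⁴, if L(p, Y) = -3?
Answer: 50625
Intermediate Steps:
o(O) = O*(-2 + O) (o(O) = (-2 + O)*O = O*(-2 + O))
o(L(-2, -2))⁴ = (-3*(-2 - 3))⁴ = (-3*(-5))⁴ = 15⁴ = 50625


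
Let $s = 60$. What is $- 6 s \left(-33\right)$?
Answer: $11880$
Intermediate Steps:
$- 6 s \left(-33\right) = \left(-6\right) 60 \left(-33\right) = \left(-360\right) \left(-33\right) = 11880$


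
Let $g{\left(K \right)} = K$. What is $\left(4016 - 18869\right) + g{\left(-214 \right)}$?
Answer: $-15067$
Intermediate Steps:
$\left(4016 - 18869\right) + g{\left(-214 \right)} = \left(4016 - 18869\right) - 214 = -14853 - 214 = -15067$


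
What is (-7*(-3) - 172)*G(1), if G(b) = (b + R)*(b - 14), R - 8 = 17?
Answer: 51038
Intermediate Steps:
R = 25 (R = 8 + 17 = 25)
G(b) = (-14 + b)*(25 + b) (G(b) = (b + 25)*(b - 14) = (25 + b)*(-14 + b) = (-14 + b)*(25 + b))
(-7*(-3) - 172)*G(1) = (-7*(-3) - 172)*(-350 + 1² + 11*1) = (21 - 172)*(-350 + 1 + 11) = -151*(-338) = 51038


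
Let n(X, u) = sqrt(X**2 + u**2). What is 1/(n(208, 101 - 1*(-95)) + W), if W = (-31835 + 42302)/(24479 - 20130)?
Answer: -45520983/1544769707591 + 75655204*sqrt(5105)/1544769707591 ≈ 0.0034698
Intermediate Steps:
W = 10467/4349 ≈ 2.4068
1/(n(208, 101 - 1*(-95)) + W) = 1/(sqrt(208**2 + (101 - 1*(-95))**2) + 10467/4349) = 1/(sqrt(43264 + (101 + 95)**2) + 10467/4349) = 1/(sqrt(43264 + 196**2) + 10467/4349) = 1/(sqrt(43264 + 38416) + 10467/4349) = 1/(sqrt(81680) + 10467/4349) = 1/(4*sqrt(5105) + 10467/4349) = 1/(10467/4349 + 4*sqrt(5105))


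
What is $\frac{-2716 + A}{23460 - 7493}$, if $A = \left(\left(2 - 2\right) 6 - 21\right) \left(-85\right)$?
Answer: $- \frac{133}{2281} \approx -0.058308$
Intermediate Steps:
$A = 1785$ ($A = \left(0 \cdot 6 - 21\right) \left(-85\right) = \left(0 - 21\right) \left(-85\right) = \left(-21\right) \left(-85\right) = 1785$)
$\frac{-2716 + A}{23460 - 7493} = \frac{-2716 + 1785}{23460 - 7493} = - \frac{931}{23460 - 7493} = - \frac{931}{15967} = \left(-931\right) \frac{1}{15967} = - \frac{133}{2281}$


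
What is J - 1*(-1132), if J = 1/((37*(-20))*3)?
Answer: 2513039/2220 ≈ 1132.0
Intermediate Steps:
J = -1/2220 (J = 1/(-740*3) = 1/(-2220) = -1/2220 ≈ -0.00045045)
J - 1*(-1132) = -1/2220 - 1*(-1132) = -1/2220 + 1132 = 2513039/2220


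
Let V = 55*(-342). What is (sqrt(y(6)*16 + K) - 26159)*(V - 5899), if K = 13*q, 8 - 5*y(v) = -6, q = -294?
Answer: 646362731 - 24709*I*sqrt(94430)/5 ≈ 6.4636e+8 - 1.5186e+6*I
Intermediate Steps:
y(v) = 14/5 (y(v) = 8/5 - 1/5*(-6) = 8/5 + 6/5 = 14/5)
K = -3822 (K = 13*(-294) = -3822)
V = -18810
(sqrt(y(6)*16 + K) - 26159)*(V - 5899) = (sqrt((14/5)*16 - 3822) - 26159)*(-18810 - 5899) = (sqrt(224/5 - 3822) - 26159)*(-24709) = (sqrt(-18886/5) - 26159)*(-24709) = (I*sqrt(94430)/5 - 26159)*(-24709) = (-26159 + I*sqrt(94430)/5)*(-24709) = 646362731 - 24709*I*sqrt(94430)/5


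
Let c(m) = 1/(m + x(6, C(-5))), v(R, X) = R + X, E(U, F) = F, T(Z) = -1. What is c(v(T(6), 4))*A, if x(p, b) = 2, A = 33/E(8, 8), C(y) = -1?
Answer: 33/40 ≈ 0.82500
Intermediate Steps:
A = 33/8 ≈ 4.1250
c(m) = 1/(2 + m) (c(m) = 1/(m + 2) = 1/(2 + m))
c(v(T(6), 4))*A = (33/8)/(2 + (-1 + 4)) = (33/8)/(2 + 3) = (33/8)/5 = (⅕)*(33/8) = 33/40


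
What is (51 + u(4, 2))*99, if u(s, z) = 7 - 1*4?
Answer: 5346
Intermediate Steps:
u(s, z) = 3 (u(s, z) = 7 - 4 = 3)
(51 + u(4, 2))*99 = (51 + 3)*99 = 54*99 = 5346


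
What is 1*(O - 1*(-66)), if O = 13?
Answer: 79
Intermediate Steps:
1*(O - 1*(-66)) = 1*(13 - 1*(-66)) = 1*(13 + 66) = 1*79 = 79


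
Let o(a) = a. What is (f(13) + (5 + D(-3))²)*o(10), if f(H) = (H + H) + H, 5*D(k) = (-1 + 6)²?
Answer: 1390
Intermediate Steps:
D(k) = 5 (D(k) = (-1 + 6)²/5 = (⅕)*5² = (⅕)*25 = 5)
f(H) = 3*H (f(H) = 2*H + H = 3*H)
(f(13) + (5 + D(-3))²)*o(10) = (3*13 + (5 + 5)²)*10 = (39 + 10²)*10 = (39 + 100)*10 = 139*10 = 1390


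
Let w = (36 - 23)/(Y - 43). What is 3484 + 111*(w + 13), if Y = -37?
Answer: 392717/80 ≈ 4909.0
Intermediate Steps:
w = -13/80 (w = (36 - 23)/(-37 - 43) = 13/(-80) = 13*(-1/80) = -13/80 ≈ -0.16250)
3484 + 111*(w + 13) = 3484 + 111*(-13/80 + 13) = 3484 + 111*(1027/80) = 3484 + 113997/80 = 392717/80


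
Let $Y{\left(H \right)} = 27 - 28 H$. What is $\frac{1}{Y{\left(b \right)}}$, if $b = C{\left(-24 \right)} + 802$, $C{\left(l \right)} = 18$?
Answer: $- \frac{1}{22933} \approx -4.3605 \cdot 10^{-5}$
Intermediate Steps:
$b = 820$ ($b = 18 + 802 = 820$)
$\frac{1}{Y{\left(b \right)}} = \frac{1}{27 - 22960} = \frac{1}{-22933} = - \frac{1}{22933}$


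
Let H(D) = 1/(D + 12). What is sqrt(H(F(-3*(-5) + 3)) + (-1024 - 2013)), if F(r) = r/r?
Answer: 2*I*sqrt(128310)/13 ≈ 55.108*I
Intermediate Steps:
F(r) = 1
H(D) = 1/(12 + D)
sqrt(H(F(-3*(-5) + 3)) + (-1024 - 2013)) = sqrt(1/(12 + 1) + (-1024 - 2013)) = sqrt(1/13 - 3037) = sqrt(-39480/13) = 2*I*sqrt(128310)/13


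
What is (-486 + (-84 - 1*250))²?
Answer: 672400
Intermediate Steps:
(-486 + (-84 - 1*250))² = (-486 + (-84 - 250))² = (-486 - 334)² = (-820)² = 672400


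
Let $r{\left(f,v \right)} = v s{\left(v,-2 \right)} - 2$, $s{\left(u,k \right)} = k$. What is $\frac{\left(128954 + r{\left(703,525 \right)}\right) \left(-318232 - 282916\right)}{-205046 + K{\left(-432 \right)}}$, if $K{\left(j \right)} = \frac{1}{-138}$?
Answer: $\frac{10610548346448}{28296349} \approx 3.7498 \cdot 10^{5}$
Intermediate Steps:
$K{\left(j \right)} = - \frac{1}{138}$
$r{\left(f,v \right)} = -2 - 2 v$ ($r{\left(f,v \right)} = v \left(-2\right) - 2 = - 2 v - 2 = -2 - 2 v$)
$\frac{\left(128954 + r{\left(703,525 \right)}\right) \left(-318232 - 282916\right)}{-205046 + K{\left(-432 \right)}} = \frac{\left(128954 - 1052\right) \left(-318232 - 282916\right)}{-205046 - \frac{1}{138}} = \frac{\left(128954 - 1052\right) \left(-601148\right)}{- \frac{28296349}{138}} = \left(128954 - 1052\right) \left(-601148\right) \left(- \frac{138}{28296349}\right) = 127902 \left(-601148\right) \left(- \frac{138}{28296349}\right) = \left(-76888031496\right) \left(- \frac{138}{28296349}\right) = \frac{10610548346448}{28296349}$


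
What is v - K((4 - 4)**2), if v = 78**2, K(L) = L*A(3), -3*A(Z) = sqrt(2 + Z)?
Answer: 6084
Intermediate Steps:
A(Z) = -sqrt(2 + Z)/3
K(L) = -L*sqrt(5)/3 (K(L) = L*(-sqrt(2 + 3)/3) = L*(-sqrt(5)/3) = -L*sqrt(5)/3)
v = 6084
v - K((4 - 4)**2) = 6084 - (-1)*(4 - 4)**2*sqrt(5)/3 = 6084 - (-1)*0**2*sqrt(5)/3 = 6084 - (-1)*0*sqrt(5)/3 = 6084 - 1*0 = 6084 + 0 = 6084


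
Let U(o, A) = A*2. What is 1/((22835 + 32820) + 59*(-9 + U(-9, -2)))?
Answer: 1/54888 ≈ 1.8219e-5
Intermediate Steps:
U(o, A) = 2*A
1/((22835 + 32820) + 59*(-9 + U(-9, -2))) = 1/((22835 + 32820) + 59*(-9 + 2*(-2))) = 1/(55655 + 59*(-9 - 4)) = 1/(55655 + 59*(-13)) = 1/(55655 - 767) = 1/54888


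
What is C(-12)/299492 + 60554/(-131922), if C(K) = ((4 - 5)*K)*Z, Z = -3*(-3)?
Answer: -2265148874/4938697953 ≈ -0.45865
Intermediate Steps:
Z = 9
C(K) = -9*K (C(K) = ((4 - 5)*K)*9 = -K*9 = -9*K)
C(-12)/299492 + 60554/(-131922) = -9*(-12)/299492 + 60554/(-131922) = 108*(1/299492) + 60554*(-1/131922) = 27/74873 - 30277/65961 = -2265148874/4938697953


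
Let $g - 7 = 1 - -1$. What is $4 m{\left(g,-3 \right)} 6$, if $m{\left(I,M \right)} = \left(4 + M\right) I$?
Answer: $216$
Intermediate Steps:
$g = 9$ ($g = 7 + \left(1 - -1\right) = 7 + \left(1 + 1\right) = 7 + 2 = 9$)
$m{\left(I,M \right)} = I \left(4 + M\right)$
$4 m{\left(g,-3 \right)} 6 = 4 \cdot 9 \left(4 - 3\right) 6 = 4 \cdot 9 \cdot 1 \cdot 6 = 4 \cdot 9 \cdot 6 = 36 \cdot 6 = 216$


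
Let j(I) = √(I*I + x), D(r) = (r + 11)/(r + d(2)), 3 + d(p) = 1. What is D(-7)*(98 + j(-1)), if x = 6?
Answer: -392/9 - 4*√7/9 ≈ -44.731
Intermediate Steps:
d(p) = -2 (d(p) = -3 + 1 = -2)
D(r) = (11 + r)/(-2 + r) (D(r) = (r + 11)/(r - 2) = (11 + r)/(-2 + r))
j(I) = √(6 + I²) (j(I) = √(I*I + 6) = √(I² + 6) = √(6 + I²))
D(-7)*(98 + j(-1)) = ((11 - 7)/(-2 - 7))*(98 + √(6 + (-1)²)) = (4/(-9))*(98 + √(6 + 1)) = (-⅑*4)*(98 + √7) = -4*(98 + √7)/9 = -392/9 - 4*√7/9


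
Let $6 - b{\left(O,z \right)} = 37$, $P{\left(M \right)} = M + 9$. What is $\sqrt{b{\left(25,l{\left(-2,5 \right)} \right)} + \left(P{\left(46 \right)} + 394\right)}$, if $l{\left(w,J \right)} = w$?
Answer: $\sqrt{418} \approx 20.445$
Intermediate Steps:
$P{\left(M \right)} = 9 + M$
$b{\left(O,z \right)} = -31$ ($b{\left(O,z \right)} = 6 - 37 = -31$)
$\sqrt{b{\left(25,l{\left(-2,5 \right)} \right)} + \left(P{\left(46 \right)} + 394\right)} = \sqrt{-31 + \left(\left(9 + 46\right) + 394\right)} = \sqrt{-31 + \left(55 + 394\right)} = \sqrt{-31 + 449} = \sqrt{418}$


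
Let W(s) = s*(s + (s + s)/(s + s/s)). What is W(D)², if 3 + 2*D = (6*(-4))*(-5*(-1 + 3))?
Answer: 186297029970489/913936 ≈ 2.0384e+8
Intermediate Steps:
D = 237/2 (D = -3/2 + ((6*(-4))*(-5*(-1 + 3)))/2 = -3/2 + (-(-120)*2)/2 = -3/2 + (-24*(-10))/2 = -3/2 + (½)*240 = -3/2 + 120 = 237/2 ≈ 118.50)
W(s) = s*(s + 2*s/(1 + s)) (W(s) = s*(s + (2*s)/(s + 1)) = s*(s + (2*s)/(1 + s)) = s*(s + 2*s/(1 + s)))
W(D)² = ((237/2)²*(3 + 237/2)/(1 + 237/2))² = ((56169/4)*(243/2)/(239/2))² = ((56169/4)*(2/239)*(243/2))² = (13649067/956)² = 186297029970489/913936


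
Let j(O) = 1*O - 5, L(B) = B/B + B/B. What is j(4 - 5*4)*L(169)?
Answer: -42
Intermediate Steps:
L(B) = 2 (L(B) = 1 + 1 = 2)
j(O) = -5 + O (j(O) = O - 5 = -5 + O)
j(4 - 5*4)*L(169) = (-5 + (4 - 5*4))*2 = (-5 + (4 - 20))*2 = (-5 - 16)*2 = -21*2 = -42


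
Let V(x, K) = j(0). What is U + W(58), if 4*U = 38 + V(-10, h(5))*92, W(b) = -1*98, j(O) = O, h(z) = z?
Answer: -177/2 ≈ -88.500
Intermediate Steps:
W(b) = -98
V(x, K) = 0
U = 19/2 (U = (38 + 0*92)/4 = (38 + 0)/4 = (¼)*38 = 19/2 ≈ 9.5000)
U + W(58) = 19/2 - 98 = -177/2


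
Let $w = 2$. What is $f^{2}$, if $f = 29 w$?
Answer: $3364$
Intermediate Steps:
$f = 58$ ($f = 29 \cdot 2 = 58$)
$f^{2} = 58^{2} = 3364$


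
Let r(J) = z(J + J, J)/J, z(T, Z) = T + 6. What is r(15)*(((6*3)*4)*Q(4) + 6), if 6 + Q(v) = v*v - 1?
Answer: 7848/5 ≈ 1569.6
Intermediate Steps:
z(T, Z) = 6 + T
Q(v) = -7 + v² (Q(v) = -6 + (v*v - 1) = -6 + (v² - 1) = -6 + (-1 + v²) = -7 + v²)
r(J) = (6 + 2*J)/J (r(J) = (6 + (J + J))/J = (6 + 2*J)/J)
r(15)*(((6*3)*4)*Q(4) + 6) = (2 + 6/15)*(((6*3)*4)*(-7 + 4²) + 6) = (2 + 6*(1/15))*((18*4)*(-7 + 16) + 6) = (2 + ⅖)*(72*9 + 6) = 12*(648 + 6)/5 = (12/5)*654 = 7848/5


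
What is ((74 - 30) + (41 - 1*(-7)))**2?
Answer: 8464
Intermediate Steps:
((74 - 30) + (41 - 1*(-7)))**2 = (44 + (41 + 7))**2 = (44 + 48)**2 = 92**2 = 8464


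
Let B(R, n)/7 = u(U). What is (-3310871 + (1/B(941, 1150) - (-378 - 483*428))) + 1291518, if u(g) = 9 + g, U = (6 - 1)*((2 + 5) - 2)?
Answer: -431315737/238 ≈ -1.8123e+6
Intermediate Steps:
U = 25 (U = 5*(7 - 2) = 5*5 = 25)
B(R, n) = 238 (B(R, n) = 7*(9 + 25) = 7*34 = 238)
(-3310871 + (1/B(941, 1150) - (-378 - 483*428))) + 1291518 = (-3310871 + (1/238 - (-378 - 483*428))) + 1291518 = (-3310871 + (1/238 - (-378 - 206724))) + 1291518 = (-3310871 + (1/238 - 1*(-207102))) + 1291518 = (-3310871 + (1/238 + 207102)) + 1291518 = (-3310871 + 49290277/238) + 1291518 = -738697021/238 + 1291518 = -431315737/238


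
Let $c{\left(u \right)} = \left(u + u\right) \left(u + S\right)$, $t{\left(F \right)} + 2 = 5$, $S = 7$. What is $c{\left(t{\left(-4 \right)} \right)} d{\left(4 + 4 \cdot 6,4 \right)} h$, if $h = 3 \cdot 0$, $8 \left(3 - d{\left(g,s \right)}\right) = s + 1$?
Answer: $0$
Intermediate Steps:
$t{\left(F \right)} = 3$ ($t{\left(F \right)} = -2 + 5 = 3$)
$d{\left(g,s \right)} = \frac{23}{8} - \frac{s}{8}$ ($d{\left(g,s \right)} = 3 - \frac{s + 1}{8} = 3 - \frac{1 + s}{8} = 3 - \left(\frac{1}{8} + \frac{s}{8}\right) = \frac{23}{8} - \frac{s}{8}$)
$h = 0$
$c{\left(u \right)} = 2 u \left(7 + u\right)$ ($c{\left(u \right)} = \left(u + u\right) \left(u + 7\right) = 2 u \left(7 + u\right)$)
$c{\left(t{\left(-4 \right)} \right)} d{\left(4 + 4 \cdot 6,4 \right)} h = 2 \cdot 3 \left(7 + 3\right) \left(\frac{23}{8} - \frac{1}{2}\right) 0 = 2 \cdot 3 \cdot 10 \left(\frac{23}{8} - \frac{1}{2}\right) 0 = 60 \cdot \frac{19}{8} \cdot 0 = \frac{285}{2} \cdot 0 = 0$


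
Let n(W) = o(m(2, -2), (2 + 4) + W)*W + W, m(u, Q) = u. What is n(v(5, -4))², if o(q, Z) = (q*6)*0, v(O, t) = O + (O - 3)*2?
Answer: 81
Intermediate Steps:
v(O, t) = -6 + 3*O (v(O, t) = O + (-3 + O)*2 = O + (-6 + 2*O) = -6 + 3*O)
o(q, Z) = 0 (o(q, Z) = (6*q)*0 = 0)
n(W) = W (n(W) = 0*W + W = 0 + W = W)
n(v(5, -4))² = (-6 + 3*5)² = (-6 + 15)² = 9² = 81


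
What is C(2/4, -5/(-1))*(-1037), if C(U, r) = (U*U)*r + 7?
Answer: -34221/4 ≈ -8555.3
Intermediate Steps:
C(U, r) = 7 + r*U² (C(U, r) = U²*r + 7 = r*U² + 7 = 7 + r*U²)
C(2/4, -5/(-1))*(-1037) = (7 + (-5/(-1))*(2/4)²)*(-1037) = (7 + (-5*(-1))*(2*(¼))²)*(-1037) = (7 + 5*(½)²)*(-1037) = (7 + 5*(¼))*(-1037) = (7 + 5/4)*(-1037) = (33/4)*(-1037) = -34221/4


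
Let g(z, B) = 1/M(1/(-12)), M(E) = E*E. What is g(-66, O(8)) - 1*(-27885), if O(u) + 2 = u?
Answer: 28029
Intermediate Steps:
M(E) = E²
O(u) = -2 + u
g(z, B) = 144 (g(z, B) = 1/((1/(-12))²) = 1/((-1/12)²) = 1/(1/144) = 144)
g(-66, O(8)) - 1*(-27885) = 144 - 1*(-27885) = 144 + 27885 = 28029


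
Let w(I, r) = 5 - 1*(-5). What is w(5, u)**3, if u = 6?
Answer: 1000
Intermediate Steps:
w(I, r) = 10 (w(I, r) = 5 + 5 = 10)
w(5, u)**3 = 10**3 = 1000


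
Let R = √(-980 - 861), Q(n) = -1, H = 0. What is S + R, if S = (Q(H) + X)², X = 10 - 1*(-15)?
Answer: 576 + I*√1841 ≈ 576.0 + 42.907*I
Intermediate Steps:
X = 25 (X = 10 + 15 = 25)
S = 576 (S = (-1 + 25)² = 24² = 576)
R = I*√1841 (R = √(-1841) = I*√1841 ≈ 42.907*I)
S + R = 576 + I*√1841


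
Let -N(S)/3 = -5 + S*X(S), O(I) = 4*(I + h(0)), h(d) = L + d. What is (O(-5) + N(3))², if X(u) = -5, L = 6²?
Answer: 33856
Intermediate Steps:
L = 36
h(d) = 36 + d
O(I) = 144 + 4*I (O(I) = 4*(I + (36 + 0)) = 4*(I + 36) = 4*(36 + I) = 144 + 4*I)
N(S) = 15 + 15*S (N(S) = -3*(-5 + S*(-5)) = -3*(-5 - 5*S) = 15 + 15*S)
(O(-5) + N(3))² = ((144 + 4*(-5)) + (15 + 15*3))² = ((144 - 20) + (15 + 45))² = (124 + 60)² = 184² = 33856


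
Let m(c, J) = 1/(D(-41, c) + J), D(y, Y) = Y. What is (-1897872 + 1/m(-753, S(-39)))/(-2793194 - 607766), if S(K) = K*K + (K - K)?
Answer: 118569/212560 ≈ 0.55781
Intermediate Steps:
S(K) = K**2 (S(K) = K**2 + 0 = K**2)
m(c, J) = 1/(J + c) (m(c, J) = 1/(c + J) = 1/(J + c))
(-1897872 + 1/m(-753, S(-39)))/(-2793194 - 607766) = (-1897872 + 1/(1/((-39)**2 - 753)))/(-2793194 - 607766) = (-1897872 + 1/(1/(1521 - 753)))/(-3400960) = (-1897872 + 1/(1/768))*(-1/3400960) = (-1897872 + 768)*(-1/3400960) = -1897104*(-1/3400960) = 118569/212560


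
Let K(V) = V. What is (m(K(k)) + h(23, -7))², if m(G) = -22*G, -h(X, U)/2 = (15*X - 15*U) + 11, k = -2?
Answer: 770884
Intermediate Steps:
h(X, U) = -22 - 30*X + 30*U (h(X, U) = -2*((15*X - 15*U) + 11) = -2*((-15*U + 15*X) + 11) = -2*(11 - 15*U + 15*X) = -22 - 30*X + 30*U)
(m(K(k)) + h(23, -7))² = (-22*(-2) + (-22 - 30*23 + 30*(-7)))² = (44 + (-22 - 690 - 210))² = (44 - 922)² = (-878)² = 770884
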